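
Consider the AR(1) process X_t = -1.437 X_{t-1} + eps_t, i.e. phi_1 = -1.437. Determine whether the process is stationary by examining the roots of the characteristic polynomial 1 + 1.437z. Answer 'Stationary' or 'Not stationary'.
\text{Not stationary}

The AR(p) characteristic polynomial is P(z) = 1 + 1.437z.
Stationarity requires all roots to lie outside the unit circle, i.e. |z| > 1 for every root.
This is linear in z: 1 + (1.437) z = 0  =>  z = -1/(1.437) = -0.695894,  |z| = 0.695894.
Moduli of all roots: 0.6959.
All moduli strictly greater than 1? No.
Verdict: Not stationary.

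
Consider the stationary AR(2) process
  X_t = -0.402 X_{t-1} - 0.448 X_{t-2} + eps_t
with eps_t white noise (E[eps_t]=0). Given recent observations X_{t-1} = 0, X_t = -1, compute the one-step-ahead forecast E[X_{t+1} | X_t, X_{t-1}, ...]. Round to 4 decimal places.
E[X_{t+1} \mid \mathcal F_t] = 0.4020

For an AR(p) model X_t = c + sum_i phi_i X_{t-i} + eps_t, the
one-step-ahead conditional mean is
  E[X_{t+1} | X_t, ...] = c + sum_i phi_i X_{t+1-i}.
Substitute known values:
  E[X_{t+1} | ...] = (-0.402) * (-1) + (-0.448) * (0)
                   = 0.4020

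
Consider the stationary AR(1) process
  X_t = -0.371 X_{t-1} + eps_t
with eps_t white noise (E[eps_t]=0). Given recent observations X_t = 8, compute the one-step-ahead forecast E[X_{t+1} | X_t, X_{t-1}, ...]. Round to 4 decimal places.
E[X_{t+1} \mid \mathcal F_t] = -2.9680

For an AR(p) model X_t = c + sum_i phi_i X_{t-i} + eps_t, the
one-step-ahead conditional mean is
  E[X_{t+1} | X_t, ...] = c + sum_i phi_i X_{t+1-i}.
Substitute known values:
  E[X_{t+1} | ...] = (-0.371) * (8)
                   = -2.9680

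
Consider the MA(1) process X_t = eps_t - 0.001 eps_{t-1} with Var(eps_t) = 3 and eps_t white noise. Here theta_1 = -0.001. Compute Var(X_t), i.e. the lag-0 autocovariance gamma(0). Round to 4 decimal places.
\gamma(0) = 3.0000

For an MA(q) process X_t = eps_t + sum_i theta_i eps_{t-i} with
Var(eps_t) = sigma^2, the variance is
  gamma(0) = sigma^2 * (1 + sum_i theta_i^2).
  sum_i theta_i^2 = (-0.001)^2 = 0.000001.
  gamma(0) = 3 * (1 + 0.000001) = 3 * 1.000001 = 3.000003, which rounds to 3.0000.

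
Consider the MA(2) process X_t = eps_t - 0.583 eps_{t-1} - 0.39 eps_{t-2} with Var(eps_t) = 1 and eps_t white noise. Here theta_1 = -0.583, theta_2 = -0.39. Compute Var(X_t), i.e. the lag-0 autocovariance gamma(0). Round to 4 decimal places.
\gamma(0) = 1.4920

For an MA(q) process X_t = eps_t + sum_i theta_i eps_{t-i} with
Var(eps_t) = sigma^2, the variance is
  gamma(0) = sigma^2 * (1 + sum_i theta_i^2).
  sum_i theta_i^2 = (-0.583)^2 + (-0.39)^2 = 0.339889 + 0.1521 = 0.491989.
  gamma(0) = 1 * (1 + 0.491989) = 1 * 1.491989 = 1.491989, which rounds to 1.4920.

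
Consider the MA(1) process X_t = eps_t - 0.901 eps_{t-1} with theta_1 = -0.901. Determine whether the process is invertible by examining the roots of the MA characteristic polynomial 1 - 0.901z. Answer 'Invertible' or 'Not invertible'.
\text{Invertible}

The MA(q) characteristic polynomial is P(z) = 1 - 0.901z.
Invertibility requires all roots to lie outside the unit circle, i.e. |z| > 1 for every root.
This is linear in z: 1 + (-0.901) z = 0  =>  z = -1/(-0.901) = 1.109878,  |z| = 1.109878.
Moduli of all roots: 1.1099.
All moduli strictly greater than 1? Yes.
Verdict: Invertible.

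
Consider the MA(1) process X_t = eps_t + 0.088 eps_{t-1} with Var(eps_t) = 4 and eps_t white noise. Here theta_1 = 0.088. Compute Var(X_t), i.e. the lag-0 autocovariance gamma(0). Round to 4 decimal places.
\gamma(0) = 4.0310

For an MA(q) process X_t = eps_t + sum_i theta_i eps_{t-i} with
Var(eps_t) = sigma^2, the variance is
  gamma(0) = sigma^2 * (1 + sum_i theta_i^2).
  sum_i theta_i^2 = (0.088)^2 = 0.007744.
  gamma(0) = 4 * (1 + 0.007744) = 4 * 1.007744 = 4.030976, which rounds to 4.0310.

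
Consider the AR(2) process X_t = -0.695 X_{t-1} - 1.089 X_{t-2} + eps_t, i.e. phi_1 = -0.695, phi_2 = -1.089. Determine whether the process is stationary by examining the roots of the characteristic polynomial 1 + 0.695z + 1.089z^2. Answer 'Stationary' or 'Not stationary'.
\text{Not stationary}

The AR(p) characteristic polynomial is P(z) = 1 + 0.695z + 1.089z^2.
Stationarity requires all roots to lie outside the unit circle, i.e. |z| > 1 for every root.
Set 1 + (0.695) z + (1.089) z^2 = 0, i.e. a z^2 + b z + c = 0 with a = 1.089, b = 0.695, c = 1.
Discriminant D = b^2 - 4ac = (0.695)^2 - 4*(1.089)*1 = 0.483025 - (4.356) = -3.872975.
D < 0, so the roots are the complex-conjugate pair z = (-b +/- i sqrt(-D)) / (2a) = -0.3191 +/- 0.9036i.
For a conjugate pair |z|^2 = z * conj(z) = (product of roots) = c/a = 1/(1.089) = 0.918274, so |z| = sqrt(0.918274) = 0.9583 for both roots.
Moduli of all roots: 0.9583, 0.9583.
All moduli strictly greater than 1? No.
Verdict: Not stationary.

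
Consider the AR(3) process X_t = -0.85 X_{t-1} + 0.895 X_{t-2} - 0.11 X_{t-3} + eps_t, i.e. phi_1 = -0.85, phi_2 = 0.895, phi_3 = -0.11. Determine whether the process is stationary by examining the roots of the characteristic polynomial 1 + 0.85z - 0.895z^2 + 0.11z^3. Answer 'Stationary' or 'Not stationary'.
\text{Not stationary}

The AR(p) characteristic polynomial is P(z) = 1 + 0.85z - 0.895z^2 + 0.11z^3.
Stationarity requires all roots to lie outside the unit circle, i.e. |z| > 1 for every root.
Degree 3: look for a simple real root z0 first, then factor out (1 - z/z0) and solve the remaining quadratic.
Testing z0 = 2: P(2) = 1 + (0.85)(2) + (-0.895)(2)^2 + (0.11)(2)^3
  = 1 + (1.7) + (-3.58) + (0.88) = 0.  So z_0 = 2 is a root, |z_0| = 2.
Divide out the factor (1 - 0.5 z) = (1 - z/z0) (since 1/z0 = 0.5):
  P(z) = (1 - 0.5 z)(1 + (1.35) z + (-0.22) z^2)
  [check: z-coef 1.35 - (0.5) = 0.85; z^2-coef -0.22 - (0.5)(1.35) = -0.895; z^3-coef -(0.5)(-0.22) = 0.11.]
Remaining roots from the quadratic factor 1 + (1.35) z + (-0.22) z^2:
  Set 1 + (1.35) z + (-0.22) z^2 = 0, i.e. a z^2 + b z + c = 0 with a = -0.22, b = 1.35, c = 1.
  Discriminant D = b^2 - 4ac = (1.35)^2 - 4*(-0.22)*1 = 1.8225 - (-0.88) = 2.7025.
  D >= 0, so the roots are real: z = (-b +/- sqrt(D)) / (2a) = (-1.35 +/- 1.643928) / (-0.44).
    z_1 = (-1.35 + 1.643928) / (-0.44) = -0.668,   |z_1| = 0.668.
    z_2 = (-1.35 - 1.643928) / (-0.44) = 6.8044,   |z_2| = 6.8044.
Moduli of all roots: 2.0000, 0.6680, 6.8044.
All moduli strictly greater than 1? No.
Verdict: Not stationary.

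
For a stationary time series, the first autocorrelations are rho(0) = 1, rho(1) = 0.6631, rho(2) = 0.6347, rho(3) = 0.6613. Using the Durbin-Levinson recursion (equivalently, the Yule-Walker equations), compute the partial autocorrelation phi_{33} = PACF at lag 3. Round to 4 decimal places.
\phi_{33} = 0.3171

The PACF at lag k is phi_{kk}, the last component of the solution
to the Yule-Walker system G_k phi = r_k where
  (G_k)_{ij} = rho(|i - j|), (r_k)_i = rho(i), i,j = 1..k.
Equivalently, Durbin-Levinson gives phi_{kk} iteratively:
  phi_{11} = rho(1)
  phi_{kk} = [rho(k) - sum_{j=1..k-1} phi_{k-1,j} rho(k-j)]
            / [1 - sum_{j=1..k-1} phi_{k-1,j} rho(j)],
  phi_{k,j} = phi_{k-1,j} - phi_{kk} phi_{k-1,k-j},  j = 1..k-1.
Step k = 1:
  phi_11 = rho(1) = 0.6631.
Step k = 2:
  phi_22 = [rho(2) - phi_11 rho(1)] / [1 - phi_11 rho(1)] = [0.6347 - (0.6631)(0.6631)] / [1 - (0.6631)(0.6631)]
         = 0.19499839 / 0.56029839 = 0.348026.
  Update: phi_21 = phi_11 - phi_22 phi_11 = 0.6631 - (0.348026)(0.6631) = 0.432324.
Step k = 3:
  phi_33 = [rho(3) - phi_21 rho(2) - phi_22 rho(1)] / [1 - phi_21 rho(1) - phi_22 rho(2)]
    numerator   = 0.6613 - (0.432324)(0.6347) - (0.348026)(0.6631) = 0.15612795
    denominator = 1 - (0.432324)(0.6631) - (0.348026)(0.6347) = 0.49243389
  phi_33 = 0.15612795 / 0.49243389 = 0.3171.
Therefore phi_{33} = 0.3171.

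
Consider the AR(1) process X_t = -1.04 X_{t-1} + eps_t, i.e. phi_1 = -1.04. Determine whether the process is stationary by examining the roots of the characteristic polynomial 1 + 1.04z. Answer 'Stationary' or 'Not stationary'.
\text{Not stationary}

The AR(p) characteristic polynomial is P(z) = 1 + 1.04z.
Stationarity requires all roots to lie outside the unit circle, i.e. |z| > 1 for every root.
This is linear in z: 1 + (1.04) z = 0  =>  z = -1/(1.04) = -0.961538,  |z| = 0.961538.
Moduli of all roots: 0.9615.
All moduli strictly greater than 1? No.
Verdict: Not stationary.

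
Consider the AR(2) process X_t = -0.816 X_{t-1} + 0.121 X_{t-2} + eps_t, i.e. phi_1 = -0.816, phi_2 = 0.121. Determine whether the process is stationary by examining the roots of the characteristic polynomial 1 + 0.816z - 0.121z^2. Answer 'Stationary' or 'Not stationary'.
\text{Stationary}

The AR(p) characteristic polynomial is P(z) = 1 + 0.816z - 0.121z^2.
Stationarity requires all roots to lie outside the unit circle, i.e. |z| > 1 for every root.
Set 1 + (0.816) z + (-0.121) z^2 = 0, i.e. a z^2 + b z + c = 0 with a = -0.121, b = 0.816, c = 1.
Discriminant D = b^2 - 4ac = (0.816)^2 - 4*(-0.121)*1 = 0.665856 - (-0.484) = 1.149856.
D >= 0, so the roots are real: z = (-b +/- sqrt(D)) / (2a) = (-0.816 +/- 1.072313) / (-0.242).
  z_1 = (-0.816 + 1.072313) / (-0.242) = -1.0591,   |z_1| = 1.0591.
  z_2 = (-0.816 - 1.072313) / (-0.242) = 7.8029,   |z_2| = 7.8029.
Moduli of all roots: 1.0591, 7.8029.
All moduli strictly greater than 1? Yes.
Verdict: Stationary.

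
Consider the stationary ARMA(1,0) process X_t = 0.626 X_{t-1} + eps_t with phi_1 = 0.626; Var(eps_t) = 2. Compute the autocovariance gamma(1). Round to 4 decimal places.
\gamma(1) = 2.0588

Multiply the model equation by X_{t-k} and take expectations. With theta_0 = psi_0 = 1 and psi_j the MA(infinity) weights, this gives
  gamma(k) - sum_i phi_i gamma(k-i) = c_k,
  c_k = sigma^2 * sum_{j=k..q} theta_j psi_{j-k}   (c_k = 0 for k > q),
using gamma(-m) = gamma(m).
Pure AR (q = 0): c_0 = sigma^2 = 2, c_k = 0 for k >= 1.
Equations for k = 0 and k = 1 (AR order 1):
  gamma(0) = phi_1 gamma(1) + c_0
  gamma(1) = phi_1 gamma(0) + c_1
Substituting the second into the first: gamma(0) (1 - phi_1^2) = c_0 + phi_1 c_1, so
  gamma(0) = c_0 / (1 - phi_1^2) = 2 / (1 - (0.626)^2) = 2 / 0.608124 = 3.288803.
  gamma(1) = phi_1 gamma(0) = (0.626)(3.288803) = 2.058791.
Therefore gamma(1) = 2.0588 (to 4 decimal places).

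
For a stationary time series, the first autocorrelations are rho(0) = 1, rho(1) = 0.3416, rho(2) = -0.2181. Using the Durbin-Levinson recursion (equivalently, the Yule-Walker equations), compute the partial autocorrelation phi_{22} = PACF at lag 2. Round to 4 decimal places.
\phi_{22} = -0.3790

The PACF at lag k is phi_{kk}, the last component of the solution
to the Yule-Walker system G_k phi = r_k where
  (G_k)_{ij} = rho(|i - j|), (r_k)_i = rho(i), i,j = 1..k.
Equivalently, Durbin-Levinson gives phi_{kk} iteratively:
  phi_{11} = rho(1)
  phi_{kk} = [rho(k) - sum_{j=1..k-1} phi_{k-1,j} rho(k-j)]
            / [1 - sum_{j=1..k-1} phi_{k-1,j} rho(j)],
  phi_{k,j} = phi_{k-1,j} - phi_{kk} phi_{k-1,k-j},  j = 1..k-1.
Step k = 1:
  phi_11 = rho(1) = 0.3416.
Step k = 2:
  phi_22 = [rho(2) - phi_11 rho(1)] / [1 - phi_11 rho(1)] = [-0.2181 - (0.3416)(0.3416)] / [1 - (0.3416)(0.3416)]
         = -0.33479056 / 0.88330944 = -0.379.
Therefore phi_{22} = -0.3790.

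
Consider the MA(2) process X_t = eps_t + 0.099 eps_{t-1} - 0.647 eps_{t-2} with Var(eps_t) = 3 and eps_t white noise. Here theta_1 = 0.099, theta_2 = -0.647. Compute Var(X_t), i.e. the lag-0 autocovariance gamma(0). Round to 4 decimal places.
\gamma(0) = 4.2852

For an MA(q) process X_t = eps_t + sum_i theta_i eps_{t-i} with
Var(eps_t) = sigma^2, the variance is
  gamma(0) = sigma^2 * (1 + sum_i theta_i^2).
  sum_i theta_i^2 = (0.099)^2 + (-0.647)^2 = 0.009801 + 0.418609 = 0.42841.
  gamma(0) = 3 * (1 + 0.42841) = 3 * 1.42841 = 4.28523, which rounds to 4.2852.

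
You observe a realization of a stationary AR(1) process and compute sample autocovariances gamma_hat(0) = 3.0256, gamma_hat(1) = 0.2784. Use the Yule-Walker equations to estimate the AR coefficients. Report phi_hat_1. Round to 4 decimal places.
\hat\phi_{1} = 0.0920

The Yule-Walker equations for an AR(p) process read, in matrix form,
  Gamma_p phi = r_p,   with   (Gamma_p)_{ij} = gamma(|i - j|),
                       (r_p)_i = gamma(i),   i,j = 1..p.
Substitute the sample gammas (Toeplitz matrix and right-hand side of size 1):
  Gamma_p = [[3.0256]]
  r_p     = [0.2784]
With p = 1 this is the single equation gamma(0) phi_1 = gamma(1):
  phi_hat_1 = gamma(1) / gamma(0) = 0.2784 / 3.0256 = 0.0920.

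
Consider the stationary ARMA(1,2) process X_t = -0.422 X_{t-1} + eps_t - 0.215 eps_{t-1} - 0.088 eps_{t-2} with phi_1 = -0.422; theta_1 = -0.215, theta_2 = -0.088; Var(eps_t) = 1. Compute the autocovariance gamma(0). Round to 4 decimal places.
\gamma(0) = 1.4455

Multiply the model equation by X_{t-k} and take expectations. With theta_0 = psi_0 = 1 and psi_j the MA(infinity) weights, this gives
  gamma(k) - sum_i phi_i gamma(k-i) = c_k,
  c_k = sigma^2 * sum_{j=k..q} theta_j psi_{j-k}   (c_k = 0 for k > q),
using gamma(-m) = gamma(m).
psi-weights needed (psi_j = theta_j + sum_i phi_i psi_{j-i}):
  psi_1 = theta_1 + phi_1 = -0.215 + (-0.422) = -0.637
  psi_2 = theta_2 + phi_1 psi_1 = -0.088 + (-0.422)(-0.637) = 0.180814
Right-hand sides:
  c_0 = sigma^2 (1 + theta_1 psi_1 + theta_2 psi_2) = 1 * (1 + (-0.215)(-0.637) + (-0.088)(0.180814)) = 1 * 1.121043 = 1.121043
  c_1 = sigma^2 (theta_1 + theta_2 psi_1) = 1 * (-0.215 + (-0.088)(-0.637)) = -0.158944
  c_2 = sigma^2 theta_2 = 1 * (-0.088) = -0.088
Equations for k = 0 and k = 1 (AR order 1):
  gamma(0) = phi_1 gamma(1) + c_0
  gamma(1) = phi_1 gamma(0) + c_1
Substituting the second into the first: gamma(0) (1 - phi_1^2) = c_0 + phi_1 c_1, so
  gamma(0) = (c_0 + phi_1 c_1) / (1 - phi_1^2) = (1.121043 + (-0.422)(-0.158944)) / (1 - (-0.422)^2) = 1.188118 / 0.821916 = 1.445546.
Therefore gamma(0) = 1.4455 (to 4 decimal places).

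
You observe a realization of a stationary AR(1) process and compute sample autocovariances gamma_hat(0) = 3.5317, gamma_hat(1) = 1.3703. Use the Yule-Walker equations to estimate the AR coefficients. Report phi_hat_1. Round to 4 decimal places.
\hat\phi_{1} = 0.3880

The Yule-Walker equations for an AR(p) process read, in matrix form,
  Gamma_p phi = r_p,   with   (Gamma_p)_{ij} = gamma(|i - j|),
                       (r_p)_i = gamma(i),   i,j = 1..p.
Substitute the sample gammas (Toeplitz matrix and right-hand side of size 1):
  Gamma_p = [[3.5317]]
  r_p     = [1.3703]
With p = 1 this is the single equation gamma(0) phi_1 = gamma(1):
  phi_hat_1 = gamma(1) / gamma(0) = 1.3703 / 3.5317 = 0.3880.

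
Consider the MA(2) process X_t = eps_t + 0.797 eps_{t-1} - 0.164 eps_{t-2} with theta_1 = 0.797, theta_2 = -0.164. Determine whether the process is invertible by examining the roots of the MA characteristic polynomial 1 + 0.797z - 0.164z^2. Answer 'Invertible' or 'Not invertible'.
\text{Invertible}

The MA(q) characteristic polynomial is P(z) = 1 + 0.797z - 0.164z^2.
Invertibility requires all roots to lie outside the unit circle, i.e. |z| > 1 for every root.
Set 1 + (0.797) z + (-0.164) z^2 = 0, i.e. a z^2 + b z + c = 0 with a = -0.164, b = 0.797, c = 1.
Discriminant D = b^2 - 4ac = (0.797)^2 - 4*(-0.164)*1 = 0.635209 - (-0.656) = 1.291209.
D >= 0, so the roots are real: z = (-b +/- sqrt(D)) / (2a) = (-0.797 +/- 1.136314) / (-0.328).
  z_1 = (-0.797 + 1.136314) / (-0.328) = -1.0345,   |z_1| = 1.0345.
  z_2 = (-0.797 - 1.136314) / (-0.328) = 5.8942,   |z_2| = 5.8942.
Moduli of all roots: 1.0345, 5.8942.
All moduli strictly greater than 1? Yes.
Verdict: Invertible.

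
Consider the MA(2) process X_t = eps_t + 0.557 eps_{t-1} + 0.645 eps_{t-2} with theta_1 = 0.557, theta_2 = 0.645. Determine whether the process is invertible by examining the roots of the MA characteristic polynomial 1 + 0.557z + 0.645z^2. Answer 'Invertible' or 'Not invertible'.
\text{Invertible}

The MA(q) characteristic polynomial is P(z) = 1 + 0.557z + 0.645z^2.
Invertibility requires all roots to lie outside the unit circle, i.e. |z| > 1 for every root.
Set 1 + (0.557) z + (0.645) z^2 = 0, i.e. a z^2 + b z + c = 0 with a = 0.645, b = 0.557, c = 1.
Discriminant D = b^2 - 4ac = (0.557)^2 - 4*(0.645)*1 = 0.310249 - (2.58) = -2.269751.
D < 0, so the roots are the complex-conjugate pair z = (-b +/- i sqrt(-D)) / (2a) = -0.4318 +/- 1.1679i.
For a conjugate pair |z|^2 = z * conj(z) = (product of roots) = c/a = 1/(0.645) = 1.550388, so |z| = sqrt(1.550388) = 1.2451 for both roots.
Moduli of all roots: 1.2451, 1.2451.
All moduli strictly greater than 1? Yes.
Verdict: Invertible.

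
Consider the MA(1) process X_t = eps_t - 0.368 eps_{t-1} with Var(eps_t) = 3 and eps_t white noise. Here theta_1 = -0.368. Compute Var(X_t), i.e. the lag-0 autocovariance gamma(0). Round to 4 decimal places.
\gamma(0) = 3.4063

For an MA(q) process X_t = eps_t + sum_i theta_i eps_{t-i} with
Var(eps_t) = sigma^2, the variance is
  gamma(0) = sigma^2 * (1 + sum_i theta_i^2).
  sum_i theta_i^2 = (-0.368)^2 = 0.135424.
  gamma(0) = 3 * (1 + 0.135424) = 3 * 1.135424 = 3.406272, which rounds to 3.4063.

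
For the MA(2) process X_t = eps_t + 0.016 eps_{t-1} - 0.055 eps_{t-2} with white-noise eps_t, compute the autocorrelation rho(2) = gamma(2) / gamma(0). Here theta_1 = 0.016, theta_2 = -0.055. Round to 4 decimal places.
\rho(2) = -0.0548

For an MA(q) process with theta_0 = 1, the autocovariance is
  gamma(k) = sigma^2 * sum_{i=0..q-k} theta_i * theta_{i+k},
and rho(k) = gamma(k) / gamma(0). Sigma^2 cancels.
  numerator   = (1)*(-0.055) = -0.055.
  denominator = (1)^2 + (0.016)^2 + (-0.055)^2 = 1.003281.
  rho(2) = -0.055 / 1.003281 = -0.0548.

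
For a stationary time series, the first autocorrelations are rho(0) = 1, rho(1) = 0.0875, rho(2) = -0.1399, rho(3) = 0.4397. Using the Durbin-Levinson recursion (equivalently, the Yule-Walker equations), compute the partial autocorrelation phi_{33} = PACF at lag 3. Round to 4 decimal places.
\phi_{33} = 0.4810

The PACF at lag k is phi_{kk}, the last component of the solution
to the Yule-Walker system G_k phi = r_k where
  (G_k)_{ij} = rho(|i - j|), (r_k)_i = rho(i), i,j = 1..k.
Equivalently, Durbin-Levinson gives phi_{kk} iteratively:
  phi_{11} = rho(1)
  phi_{kk} = [rho(k) - sum_{j=1..k-1} phi_{k-1,j} rho(k-j)]
            / [1 - sum_{j=1..k-1} phi_{k-1,j} rho(j)],
  phi_{k,j} = phi_{k-1,j} - phi_{kk} phi_{k-1,k-j},  j = 1..k-1.
Step k = 1:
  phi_11 = rho(1) = 0.0875.
Step k = 2:
  phi_22 = [rho(2) - phi_11 rho(1)] / [1 - phi_11 rho(1)] = [-0.1399 - (0.0875)(0.0875)] / [1 - (0.0875)(0.0875)]
         = -0.14755625 / 0.99234375 = -0.148695.
  Update: phi_21 = phi_11 - phi_22 phi_11 = 0.0875 - (-0.148695)(0.0875) = 0.100511.
Step k = 3:
  phi_33 = [rho(3) - phi_21 rho(2) - phi_22 rho(1)] / [1 - phi_21 rho(1) - phi_22 rho(2)]
    numerator   = 0.4397 - (0.100511)(-0.1399) - (-0.148695)(0.0875) = 0.46677224
    denominator = 1 - (0.100511)(0.0875) - (-0.148695)(-0.1399) = 0.97040292
  phi_33 = 0.46677224 / 0.97040292 = 0.481.
Therefore phi_{33} = 0.4810.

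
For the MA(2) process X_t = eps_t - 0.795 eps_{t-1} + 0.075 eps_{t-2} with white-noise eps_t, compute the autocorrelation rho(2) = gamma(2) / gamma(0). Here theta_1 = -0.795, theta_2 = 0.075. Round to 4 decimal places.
\rho(2) = 0.0458

For an MA(q) process with theta_0 = 1, the autocovariance is
  gamma(k) = sigma^2 * sum_{i=0..q-k} theta_i * theta_{i+k},
and rho(k) = gamma(k) / gamma(0). Sigma^2 cancels.
  numerator   = (1)*(0.075) = 0.075.
  denominator = (1)^2 + (-0.795)^2 + (0.075)^2 = 1.63765.
  rho(2) = 0.075 / 1.63765 = 0.0458.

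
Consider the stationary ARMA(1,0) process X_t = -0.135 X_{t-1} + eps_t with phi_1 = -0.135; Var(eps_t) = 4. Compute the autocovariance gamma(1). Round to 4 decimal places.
\gamma(1) = -0.5500

Multiply the model equation by X_{t-k} and take expectations. With theta_0 = psi_0 = 1 and psi_j the MA(infinity) weights, this gives
  gamma(k) - sum_i phi_i gamma(k-i) = c_k,
  c_k = sigma^2 * sum_{j=k..q} theta_j psi_{j-k}   (c_k = 0 for k > q),
using gamma(-m) = gamma(m).
Pure AR (q = 0): c_0 = sigma^2 = 4, c_k = 0 for k >= 1.
Equations for k = 0 and k = 1 (AR order 1):
  gamma(0) = phi_1 gamma(1) + c_0
  gamma(1) = phi_1 gamma(0) + c_1
Substituting the second into the first: gamma(0) (1 - phi_1^2) = c_0 + phi_1 c_1, so
  gamma(0) = c_0 / (1 - phi_1^2) = 4 / (1 - (-0.135)^2) = 4 / 0.981775 = 4.074253.
  gamma(1) = phi_1 gamma(0) = (-0.135)(4.074253) = -0.550024.
Therefore gamma(1) = -0.5500 (to 4 decimal places).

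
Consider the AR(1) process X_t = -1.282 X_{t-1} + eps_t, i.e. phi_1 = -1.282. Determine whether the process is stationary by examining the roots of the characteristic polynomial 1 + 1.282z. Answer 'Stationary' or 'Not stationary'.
\text{Not stationary}

The AR(p) characteristic polynomial is P(z) = 1 + 1.282z.
Stationarity requires all roots to lie outside the unit circle, i.e. |z| > 1 for every root.
This is linear in z: 1 + (1.282) z = 0  =>  z = -1/(1.282) = -0.780031,  |z| = 0.780031.
Moduli of all roots: 0.7800.
All moduli strictly greater than 1? No.
Verdict: Not stationary.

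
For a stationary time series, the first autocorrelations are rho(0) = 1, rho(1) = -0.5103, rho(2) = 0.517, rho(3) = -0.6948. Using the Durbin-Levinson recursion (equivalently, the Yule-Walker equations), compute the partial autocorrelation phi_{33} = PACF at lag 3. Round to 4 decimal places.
\phi_{33} = -0.5310

The PACF at lag k is phi_{kk}, the last component of the solution
to the Yule-Walker system G_k phi = r_k where
  (G_k)_{ij} = rho(|i - j|), (r_k)_i = rho(i), i,j = 1..k.
Equivalently, Durbin-Levinson gives phi_{kk} iteratively:
  phi_{11} = rho(1)
  phi_{kk} = [rho(k) - sum_{j=1..k-1} phi_{k-1,j} rho(k-j)]
            / [1 - sum_{j=1..k-1} phi_{k-1,j} rho(j)],
  phi_{k,j} = phi_{k-1,j} - phi_{kk} phi_{k-1,k-j},  j = 1..k-1.
Step k = 1:
  phi_11 = rho(1) = -0.5103.
Step k = 2:
  phi_22 = [rho(2) - phi_11 rho(1)] / [1 - phi_11 rho(1)] = [0.517 - (-0.5103)(-0.5103)] / [1 - (-0.5103)(-0.5103)]
         = 0.25659391 / 0.73959391 = 0.346939.
  Update: phi_21 = phi_11 - phi_22 phi_11 = -0.5103 - (0.346939)(-0.5103) = -0.333257.
Step k = 3:
  phi_33 = [rho(3) - phi_21 rho(2) - phi_22 rho(1)] / [1 - phi_21 rho(1) - phi_22 rho(2)]
    numerator   = -0.6948 - (-0.333257)(0.517) - (0.346939)(-0.5103) = -0.34546317
    denominator = 1 - (-0.333257)(-0.5103) - (0.346939)(0.517) = 0.6505715
  phi_33 = -0.34546317 / 0.6505715 = -0.531.
Therefore phi_{33} = -0.5310.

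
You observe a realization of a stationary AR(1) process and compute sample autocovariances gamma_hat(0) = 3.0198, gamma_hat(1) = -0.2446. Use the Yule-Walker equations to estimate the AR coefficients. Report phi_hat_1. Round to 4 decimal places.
\hat\phi_{1} = -0.0810

The Yule-Walker equations for an AR(p) process read, in matrix form,
  Gamma_p phi = r_p,   with   (Gamma_p)_{ij} = gamma(|i - j|),
                       (r_p)_i = gamma(i),   i,j = 1..p.
Substitute the sample gammas (Toeplitz matrix and right-hand side of size 1):
  Gamma_p = [[3.0198]]
  r_p     = [-0.2446]
With p = 1 this is the single equation gamma(0) phi_1 = gamma(1):
  phi_hat_1 = gamma(1) / gamma(0) = -0.2446 / 3.0198 = -0.0810.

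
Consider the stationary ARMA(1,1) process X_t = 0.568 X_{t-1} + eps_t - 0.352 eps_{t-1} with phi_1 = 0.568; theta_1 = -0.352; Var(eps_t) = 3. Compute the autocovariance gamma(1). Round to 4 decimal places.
\gamma(1) = 0.7654

Multiply the model equation by X_{t-k} and take expectations. With theta_0 = psi_0 = 1 and psi_j the MA(infinity) weights, this gives
  gamma(k) - sum_i phi_i gamma(k-i) = c_k,
  c_k = sigma^2 * sum_{j=k..q} theta_j psi_{j-k}   (c_k = 0 for k > q),
using gamma(-m) = gamma(m).
psi-weights needed (psi_j = theta_j + sum_i phi_i psi_{j-i}):
  psi_1 = theta_1 + phi_1 = -0.352 + (0.568) = 0.216
Right-hand sides:
  c_0 = sigma^2 (1 + theta_1 psi_1) = 3 * (1 + (-0.352)(0.216)) = 3 * 0.923968 = 2.771904
  c_1 = sigma^2 theta_1 = 3 * (-0.352) = -1.056
  c_2 = 0
Equations for k = 0 and k = 1 (AR order 1):
  gamma(0) = phi_1 gamma(1) + c_0
  gamma(1) = phi_1 gamma(0) + c_1
Substituting the second into the first: gamma(0) (1 - phi_1^2) = c_0 + phi_1 c_1, so
  gamma(0) = (c_0 + phi_1 c_1) / (1 - phi_1^2) = (2.771904 + (0.568)(-1.056)) / (1 - (0.568)^2) = 2.172096 / 0.677376 = 3.206633.
  gamma(1) = phi_1 gamma(0) + c_1 = (0.568)(3.206633) + (-1.056) = 0.765367.
Therefore gamma(1) = 0.7654 (to 4 decimal places).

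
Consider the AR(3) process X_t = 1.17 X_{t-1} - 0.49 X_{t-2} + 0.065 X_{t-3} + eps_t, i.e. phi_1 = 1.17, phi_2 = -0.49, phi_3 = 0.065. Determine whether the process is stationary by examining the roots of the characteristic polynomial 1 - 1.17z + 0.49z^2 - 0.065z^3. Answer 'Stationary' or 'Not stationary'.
\text{Stationary}

The AR(p) characteristic polynomial is P(z) = 1 - 1.17z + 0.49z^2 - 0.065z^3.
Stationarity requires all roots to lie outside the unit circle, i.e. |z| > 1 for every root.
Degree 3: look for a simple real root z0 first, then factor out (1 - z/z0) and solve the remaining quadratic.
Testing z0 = 4: P(4) = 1 + (-1.17)(4) + (0.49)(4)^2 + (-0.065)(4)^3
  = 1 + (-4.68) + (7.84) + (-4.16) = 0.  So z_0 = 4 is a root, |z_0| = 4.
Divide out the factor (1 - 0.25 z) = (1 - z/z0) (since 1/z0 = 0.25):
  P(z) = (1 - 0.25 z)(1 + (-0.92) z + (0.26) z^2)
  [check: z-coef -0.92 - (0.25) = -1.17; z^2-coef 0.26 - (0.25)(-0.92) = 0.49; z^3-coef -(0.25)(0.26) = -0.065.]
Remaining roots from the quadratic factor 1 + (-0.92) z + (0.26) z^2:
  Set 1 + (-0.92) z + (0.26) z^2 = 0, i.e. a z^2 + b z + c = 0 with a = 0.26, b = -0.92, c = 1.
  Discriminant D = b^2 - 4ac = (-0.92)^2 - 4*(0.26)*1 = 0.8464 - (1.04) = -0.1936.
  D < 0, so the roots are the complex-conjugate pair z = (-b +/- i sqrt(-D)) / (2a) = 1.7692 +/- 0.8462i.
  For a conjugate pair |z|^2 = z * conj(z) = (product of roots) = c/a = 1/(0.26) = 3.846154, so |z| = sqrt(3.846154) = 1.9612 for both roots.
Moduli of all roots: 4.0000, 1.9612, 1.9612.
All moduli strictly greater than 1? Yes.
Verdict: Stationary.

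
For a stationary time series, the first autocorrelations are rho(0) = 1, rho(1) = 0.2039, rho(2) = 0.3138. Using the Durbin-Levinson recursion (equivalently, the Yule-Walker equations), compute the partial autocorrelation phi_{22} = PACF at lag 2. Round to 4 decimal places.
\phi_{22} = 0.2840

The PACF at lag k is phi_{kk}, the last component of the solution
to the Yule-Walker system G_k phi = r_k where
  (G_k)_{ij} = rho(|i - j|), (r_k)_i = rho(i), i,j = 1..k.
Equivalently, Durbin-Levinson gives phi_{kk} iteratively:
  phi_{11} = rho(1)
  phi_{kk} = [rho(k) - sum_{j=1..k-1} phi_{k-1,j} rho(k-j)]
            / [1 - sum_{j=1..k-1} phi_{k-1,j} rho(j)],
  phi_{k,j} = phi_{k-1,j} - phi_{kk} phi_{k-1,k-j},  j = 1..k-1.
Step k = 1:
  phi_11 = rho(1) = 0.2039.
Step k = 2:
  phi_22 = [rho(2) - phi_11 rho(1)] / [1 - phi_11 rho(1)] = [0.3138 - (0.2039)(0.2039)] / [1 - (0.2039)(0.2039)]
         = 0.27222479 / 0.95842479 = 0.284.
Therefore phi_{22} = 0.2840.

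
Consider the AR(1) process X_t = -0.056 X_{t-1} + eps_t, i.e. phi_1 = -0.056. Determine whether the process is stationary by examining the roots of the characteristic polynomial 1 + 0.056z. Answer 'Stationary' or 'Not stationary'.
\text{Stationary}

The AR(p) characteristic polynomial is P(z) = 1 + 0.056z.
Stationarity requires all roots to lie outside the unit circle, i.e. |z| > 1 for every root.
This is linear in z: 1 + (0.056) z = 0  =>  z = -1/(0.056) = -17.857143,  |z| = 17.857143.
Moduli of all roots: 17.8571.
All moduli strictly greater than 1? Yes.
Verdict: Stationary.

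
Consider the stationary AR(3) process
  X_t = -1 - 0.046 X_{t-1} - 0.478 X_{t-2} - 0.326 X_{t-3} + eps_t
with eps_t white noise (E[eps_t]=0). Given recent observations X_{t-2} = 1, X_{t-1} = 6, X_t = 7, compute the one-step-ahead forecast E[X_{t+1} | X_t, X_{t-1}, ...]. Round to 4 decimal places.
E[X_{t+1} \mid \mathcal F_t] = -4.5160

For an AR(p) model X_t = c + sum_i phi_i X_{t-i} + eps_t, the
one-step-ahead conditional mean is
  E[X_{t+1} | X_t, ...] = c + sum_i phi_i X_{t+1-i}.
Substitute known values:
  E[X_{t+1} | ...] = -1 + (-0.046) * (7) + (-0.478) * (6) + (-0.326) * (1)
                   = -4.5160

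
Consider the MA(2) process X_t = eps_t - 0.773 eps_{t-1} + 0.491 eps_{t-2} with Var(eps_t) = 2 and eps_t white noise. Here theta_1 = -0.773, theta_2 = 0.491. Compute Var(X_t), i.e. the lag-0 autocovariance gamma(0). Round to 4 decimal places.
\gamma(0) = 3.6772

For an MA(q) process X_t = eps_t + sum_i theta_i eps_{t-i} with
Var(eps_t) = sigma^2, the variance is
  gamma(0) = sigma^2 * (1 + sum_i theta_i^2).
  sum_i theta_i^2 = (-0.773)^2 + (0.491)^2 = 0.597529 + 0.241081 = 0.83861.
  gamma(0) = 2 * (1 + 0.83861) = 2 * 1.83861 = 3.67722, which rounds to 3.6772.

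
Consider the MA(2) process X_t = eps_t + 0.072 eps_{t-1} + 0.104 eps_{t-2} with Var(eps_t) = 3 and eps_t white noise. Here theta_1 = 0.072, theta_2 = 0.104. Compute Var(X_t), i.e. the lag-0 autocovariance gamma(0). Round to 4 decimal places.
\gamma(0) = 3.0480

For an MA(q) process X_t = eps_t + sum_i theta_i eps_{t-i} with
Var(eps_t) = sigma^2, the variance is
  gamma(0) = sigma^2 * (1 + sum_i theta_i^2).
  sum_i theta_i^2 = (0.072)^2 + (0.104)^2 = 0.005184 + 0.010816 = 0.016.
  gamma(0) = 3 * (1 + 0.016) = 3 * 1.016 = 3.048, which rounds to 3.0480.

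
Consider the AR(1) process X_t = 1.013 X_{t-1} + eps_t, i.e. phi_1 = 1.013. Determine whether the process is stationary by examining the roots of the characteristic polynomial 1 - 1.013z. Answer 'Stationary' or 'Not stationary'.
\text{Not stationary}

The AR(p) characteristic polynomial is P(z) = 1 - 1.013z.
Stationarity requires all roots to lie outside the unit circle, i.e. |z| > 1 for every root.
This is linear in z: 1 + (-1.013) z = 0  =>  z = -1/(-1.013) = 0.987167,  |z| = 0.987167.
Moduli of all roots: 0.9872.
All moduli strictly greater than 1? No.
Verdict: Not stationary.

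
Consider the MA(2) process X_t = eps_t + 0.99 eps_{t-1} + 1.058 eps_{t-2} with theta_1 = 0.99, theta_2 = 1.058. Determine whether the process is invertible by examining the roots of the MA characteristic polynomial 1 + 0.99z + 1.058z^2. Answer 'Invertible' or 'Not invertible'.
\text{Not invertible}

The MA(q) characteristic polynomial is P(z) = 1 + 0.99z + 1.058z^2.
Invertibility requires all roots to lie outside the unit circle, i.e. |z| > 1 for every root.
Set 1 + (0.99) z + (1.058) z^2 = 0, i.e. a z^2 + b z + c = 0 with a = 1.058, b = 0.99, c = 1.
Discriminant D = b^2 - 4ac = (0.99)^2 - 4*(1.058)*1 = 0.9801 - (4.232) = -3.2519.
D < 0, so the roots are the complex-conjugate pair z = (-b +/- i sqrt(-D)) / (2a) = -0.4679 +/- 0.8522i.
For a conjugate pair |z|^2 = z * conj(z) = (product of roots) = c/a = 1/(1.058) = 0.94518, so |z| = sqrt(0.94518) = 0.9722 for both roots.
Moduli of all roots: 0.9722, 0.9722.
All moduli strictly greater than 1? No.
Verdict: Not invertible.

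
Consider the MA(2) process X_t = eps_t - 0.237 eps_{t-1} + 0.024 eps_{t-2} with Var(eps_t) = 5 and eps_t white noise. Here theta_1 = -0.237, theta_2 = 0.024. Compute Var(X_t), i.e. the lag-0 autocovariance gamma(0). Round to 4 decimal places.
\gamma(0) = 5.2837

For an MA(q) process X_t = eps_t + sum_i theta_i eps_{t-i} with
Var(eps_t) = sigma^2, the variance is
  gamma(0) = sigma^2 * (1 + sum_i theta_i^2).
  sum_i theta_i^2 = (-0.237)^2 + (0.024)^2 = 0.056169 + 0.000576 = 0.056745.
  gamma(0) = 5 * (1 + 0.056745) = 5 * 1.056745 = 5.283725, which rounds to 5.2837.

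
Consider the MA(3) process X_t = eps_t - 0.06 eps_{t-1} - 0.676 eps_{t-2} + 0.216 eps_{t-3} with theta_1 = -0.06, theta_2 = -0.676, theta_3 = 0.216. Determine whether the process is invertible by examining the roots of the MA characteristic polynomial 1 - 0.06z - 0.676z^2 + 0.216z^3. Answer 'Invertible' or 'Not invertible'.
\text{Invertible}

The MA(q) characteristic polynomial is P(z) = 1 - 0.06z - 0.676z^2 + 0.216z^3.
Invertibility requires all roots to lie outside the unit circle, i.e. |z| > 1 for every root.
Degree 3: look for a simple real root z0 first, then factor out (1 - z/z0) and solve the remaining quadratic.
Testing z0 = 2.5: P(2.5) = 1 + (-0.06)(2.5) + (-0.676)(2.5)^2 + (0.216)(2.5)^3
  = 1 + (-0.15) + (-4.225) + (3.375) = 0.  So z_0 = 2.5 is a root, |z_0| = 2.5.
Divide out the factor (1 - 0.4 z) = (1 - z/z0) (since 1/z0 = 0.4):
  P(z) = (1 - 0.4 z)(1 + (0.34) z + (-0.54) z^2)
  [check: z-coef 0.34 - (0.4) = -0.06; z^2-coef -0.54 - (0.4)(0.34) = -0.676; z^3-coef -(0.4)(-0.54) = 0.216.]
Remaining roots from the quadratic factor 1 + (0.34) z + (-0.54) z^2:
  Set 1 + (0.34) z + (-0.54) z^2 = 0, i.e. a z^2 + b z + c = 0 with a = -0.54, b = 0.34, c = 1.
  Discriminant D = b^2 - 4ac = (0.34)^2 - 4*(-0.54)*1 = 0.1156 - (-2.16) = 2.2756.
  D >= 0, so the roots are real: z = (-b +/- sqrt(D)) / (2a) = (-0.34 +/- 1.508509) / (-1.08).
    z_1 = (-0.34 + 1.508509) / (-1.08) = -1.082,   |z_1| = 1.082.
    z_2 = (-0.34 - 1.508509) / (-1.08) = 1.7116,   |z_2| = 1.7116.
Moduli of all roots: 2.5000, 1.0820, 1.7116.
All moduli strictly greater than 1? Yes.
Verdict: Invertible.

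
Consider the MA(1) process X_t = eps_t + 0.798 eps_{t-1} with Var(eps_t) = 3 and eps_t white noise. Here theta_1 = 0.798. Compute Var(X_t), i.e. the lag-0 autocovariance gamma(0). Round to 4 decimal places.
\gamma(0) = 4.9104

For an MA(q) process X_t = eps_t + sum_i theta_i eps_{t-i} with
Var(eps_t) = sigma^2, the variance is
  gamma(0) = sigma^2 * (1 + sum_i theta_i^2).
  sum_i theta_i^2 = (0.798)^2 = 0.636804.
  gamma(0) = 3 * (1 + 0.636804) = 3 * 1.636804 = 4.910412, which rounds to 4.9104.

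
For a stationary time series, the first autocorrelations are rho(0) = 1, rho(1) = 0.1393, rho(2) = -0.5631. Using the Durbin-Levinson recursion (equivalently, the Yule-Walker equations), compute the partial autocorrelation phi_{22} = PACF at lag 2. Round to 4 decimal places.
\phi_{22} = -0.5940

The PACF at lag k is phi_{kk}, the last component of the solution
to the Yule-Walker system G_k phi = r_k where
  (G_k)_{ij} = rho(|i - j|), (r_k)_i = rho(i), i,j = 1..k.
Equivalently, Durbin-Levinson gives phi_{kk} iteratively:
  phi_{11} = rho(1)
  phi_{kk} = [rho(k) - sum_{j=1..k-1} phi_{k-1,j} rho(k-j)]
            / [1 - sum_{j=1..k-1} phi_{k-1,j} rho(j)],
  phi_{k,j} = phi_{k-1,j} - phi_{kk} phi_{k-1,k-j},  j = 1..k-1.
Step k = 1:
  phi_11 = rho(1) = 0.1393.
Step k = 2:
  phi_22 = [rho(2) - phi_11 rho(1)] / [1 - phi_11 rho(1)] = [-0.5631 - (0.1393)(0.1393)] / [1 - (0.1393)(0.1393)]
         = -0.58250449 / 0.98059551 = -0.594.
Therefore phi_{22} = -0.5940.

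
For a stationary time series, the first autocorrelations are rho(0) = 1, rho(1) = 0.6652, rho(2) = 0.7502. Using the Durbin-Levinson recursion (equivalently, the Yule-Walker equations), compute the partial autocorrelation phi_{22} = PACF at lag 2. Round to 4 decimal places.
\phi_{22} = 0.5519

The PACF at lag k is phi_{kk}, the last component of the solution
to the Yule-Walker system G_k phi = r_k where
  (G_k)_{ij} = rho(|i - j|), (r_k)_i = rho(i), i,j = 1..k.
Equivalently, Durbin-Levinson gives phi_{kk} iteratively:
  phi_{11} = rho(1)
  phi_{kk} = [rho(k) - sum_{j=1..k-1} phi_{k-1,j} rho(k-j)]
            / [1 - sum_{j=1..k-1} phi_{k-1,j} rho(j)],
  phi_{k,j} = phi_{k-1,j} - phi_{kk} phi_{k-1,k-j},  j = 1..k-1.
Step k = 1:
  phi_11 = rho(1) = 0.6652.
Step k = 2:
  phi_22 = [rho(2) - phi_11 rho(1)] / [1 - phi_11 rho(1)] = [0.7502 - (0.6652)(0.6652)] / [1 - (0.6652)(0.6652)]
         = 0.30770896 / 0.55750896 = 0.5519.
Therefore phi_{22} = 0.5519.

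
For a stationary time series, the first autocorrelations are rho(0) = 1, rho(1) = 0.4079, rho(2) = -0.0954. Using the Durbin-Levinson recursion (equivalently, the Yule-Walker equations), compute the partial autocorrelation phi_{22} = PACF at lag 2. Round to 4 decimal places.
\phi_{22} = -0.3140

The PACF at lag k is phi_{kk}, the last component of the solution
to the Yule-Walker system G_k phi = r_k where
  (G_k)_{ij} = rho(|i - j|), (r_k)_i = rho(i), i,j = 1..k.
Equivalently, Durbin-Levinson gives phi_{kk} iteratively:
  phi_{11} = rho(1)
  phi_{kk} = [rho(k) - sum_{j=1..k-1} phi_{k-1,j} rho(k-j)]
            / [1 - sum_{j=1..k-1} phi_{k-1,j} rho(j)],
  phi_{k,j} = phi_{k-1,j} - phi_{kk} phi_{k-1,k-j},  j = 1..k-1.
Step k = 1:
  phi_11 = rho(1) = 0.4079.
Step k = 2:
  phi_22 = [rho(2) - phi_11 rho(1)] / [1 - phi_11 rho(1)] = [-0.0954 - (0.4079)(0.4079)] / [1 - (0.4079)(0.4079)]
         = -0.26178241 / 0.83361759 = -0.314.
Therefore phi_{22} = -0.3140.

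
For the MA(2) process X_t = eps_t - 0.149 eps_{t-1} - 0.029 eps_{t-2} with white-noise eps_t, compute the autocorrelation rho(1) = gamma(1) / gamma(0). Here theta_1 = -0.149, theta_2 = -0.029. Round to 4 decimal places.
\rho(1) = -0.1414

For an MA(q) process with theta_0 = 1, the autocovariance is
  gamma(k) = sigma^2 * sum_{i=0..q-k} theta_i * theta_{i+k},
and rho(k) = gamma(k) / gamma(0). Sigma^2 cancels.
  numerator   = (1)*(-0.149) + (-0.149)*(-0.029) = -0.144679.
  denominator = (1)^2 + (-0.149)^2 + (-0.029)^2 = 1.023042.
  rho(1) = -0.144679 / 1.023042 = -0.1414.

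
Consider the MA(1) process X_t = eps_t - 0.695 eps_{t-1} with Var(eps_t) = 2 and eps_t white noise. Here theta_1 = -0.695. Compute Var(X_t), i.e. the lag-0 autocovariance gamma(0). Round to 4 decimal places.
\gamma(0) = 2.9661

For an MA(q) process X_t = eps_t + sum_i theta_i eps_{t-i} with
Var(eps_t) = sigma^2, the variance is
  gamma(0) = sigma^2 * (1 + sum_i theta_i^2).
  sum_i theta_i^2 = (-0.695)^2 = 0.483025.
  gamma(0) = 2 * (1 + 0.483025) = 2 * 1.483025 = 2.96605, which rounds to 2.9661.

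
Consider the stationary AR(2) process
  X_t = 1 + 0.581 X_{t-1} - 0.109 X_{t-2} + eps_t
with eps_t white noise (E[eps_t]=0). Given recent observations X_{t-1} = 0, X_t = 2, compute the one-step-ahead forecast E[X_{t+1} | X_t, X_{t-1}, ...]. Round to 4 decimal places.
E[X_{t+1} \mid \mathcal F_t] = 2.1620

For an AR(p) model X_t = c + sum_i phi_i X_{t-i} + eps_t, the
one-step-ahead conditional mean is
  E[X_{t+1} | X_t, ...] = c + sum_i phi_i X_{t+1-i}.
Substitute known values:
  E[X_{t+1} | ...] = 1 + (0.581) * (2) + (-0.109) * (0)
                   = 2.1620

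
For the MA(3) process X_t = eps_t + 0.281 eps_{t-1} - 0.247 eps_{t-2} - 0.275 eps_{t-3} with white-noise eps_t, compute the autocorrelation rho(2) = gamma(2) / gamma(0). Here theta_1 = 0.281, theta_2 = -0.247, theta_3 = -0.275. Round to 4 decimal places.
\rho(2) = -0.2668

For an MA(q) process with theta_0 = 1, the autocovariance is
  gamma(k) = sigma^2 * sum_{i=0..q-k} theta_i * theta_{i+k},
and rho(k) = gamma(k) / gamma(0). Sigma^2 cancels.
  numerator   = (1)*(-0.247) + (0.281)*(-0.275) = -0.324275.
  denominator = (1)^2 + (0.281)^2 + (-0.247)^2 + (-0.275)^2 = 1.215595.
  rho(2) = -0.324275 / 1.215595 = -0.2668.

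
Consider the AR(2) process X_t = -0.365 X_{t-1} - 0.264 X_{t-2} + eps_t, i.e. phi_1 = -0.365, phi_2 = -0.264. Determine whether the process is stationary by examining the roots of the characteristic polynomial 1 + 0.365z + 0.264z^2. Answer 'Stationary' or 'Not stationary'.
\text{Stationary}

The AR(p) characteristic polynomial is P(z) = 1 + 0.365z + 0.264z^2.
Stationarity requires all roots to lie outside the unit circle, i.e. |z| > 1 for every root.
Set 1 + (0.365) z + (0.264) z^2 = 0, i.e. a z^2 + b z + c = 0 with a = 0.264, b = 0.365, c = 1.
Discriminant D = b^2 - 4ac = (0.365)^2 - 4*(0.264)*1 = 0.133225 - (1.056) = -0.922775.
D < 0, so the roots are the complex-conjugate pair z = (-b +/- i sqrt(-D)) / (2a) = -0.6913 +/- 1.8193i.
For a conjugate pair |z|^2 = z * conj(z) = (product of roots) = c/a = 1/(0.264) = 3.787879, so |z| = sqrt(3.787879) = 1.9462 for both roots.
Moduli of all roots: 1.9462, 1.9462.
All moduli strictly greater than 1? Yes.
Verdict: Stationary.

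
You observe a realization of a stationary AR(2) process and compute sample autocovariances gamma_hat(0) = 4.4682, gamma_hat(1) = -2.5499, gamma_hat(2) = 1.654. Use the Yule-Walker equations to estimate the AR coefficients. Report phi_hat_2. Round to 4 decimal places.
\hat\phi_{2} = 0.0660

The Yule-Walker equations for an AR(p) process read, in matrix form,
  Gamma_p phi = r_p,   with   (Gamma_p)_{ij} = gamma(|i - j|),
                       (r_p)_i = gamma(i),   i,j = 1..p.
Substitute the sample gammas (Toeplitz matrix and right-hand side of size 2):
  Gamma_p = [[4.4682, -2.5499], [-2.5499, 4.4682]]
  r_p     = [-2.5499, 1.654]
Written out:
  4.4682 phi_1 - 2.5499 phi_2 = -2.5499
  -2.5499 phi_1 + 4.4682 phi_2 = 1.654
Solve by Cramer's rule:
  det = gamma(0)^2 - gamma(1)^2 = (4.4682)^2 - (-2.5499)^2 = 19.96481124 - 6.50199001 = 13.46282123
  phi_hat_1 = [gamma(1) gamma(0) - gamma(1) gamma(2)] / det = [(-2.5499)(4.4682) - (-2.5499)(1.654)] / 13.46282123 = -7.17592858 / 13.46282123 = -0.533
  phi_hat_2 = [gamma(0) gamma(2) - gamma(1)^2] / det = [(4.4682)(1.654) - (-2.5499)^2] / 13.46282123 = 0.88841279 / 13.46282123 = 0.066
So phi_hat = [-0.5330, 0.0660].
Therefore phi_hat_2 = 0.0660.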